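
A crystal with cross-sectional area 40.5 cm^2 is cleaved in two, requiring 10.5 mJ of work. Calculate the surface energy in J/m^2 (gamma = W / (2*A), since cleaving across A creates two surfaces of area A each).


Convert: A = 40.5 cm^2 = 0.00405 m^2, W = 10.5 mJ = 0.0105 J
Cleaving exposes two faces of area A, so total new surface = 2*A and gamma = W / (2*A)
gamma = 0.0105 / (2 * 0.00405)
gamma = 1.296 J/m^2

1.296


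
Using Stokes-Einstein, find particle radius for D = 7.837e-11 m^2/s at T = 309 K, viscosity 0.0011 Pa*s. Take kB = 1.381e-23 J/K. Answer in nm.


Stokes-Einstein: R = kB*T / (6*pi*eta*D)
R = 1.381e-23 * 309 / (6 * pi * 0.0011 * 7.837e-11)
R = 2.62608e-09 m = 2.63 nm

2.63


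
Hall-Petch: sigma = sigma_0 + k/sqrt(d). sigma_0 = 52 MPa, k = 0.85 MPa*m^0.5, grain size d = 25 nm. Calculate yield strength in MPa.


d = 25 nm = 2.5e-08 m
sqrt(d) = 0.0001581139
Hall-Petch contribution = k / sqrt(d) = 0.85 / 0.0001581139 = 5375.9 MPa
sigma = sigma_0 + k/sqrt(d) = 52 + 5375.9 = 5427.9 MPa

5427.9


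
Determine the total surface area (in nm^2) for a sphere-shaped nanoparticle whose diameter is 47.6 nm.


Radius r = 47.6/2 = 23.8 nm
Surface area SA = 4 * pi * r^2
SA = 4 * pi * (23.8)^2
SA = 7118.09 nm^2

7118.09


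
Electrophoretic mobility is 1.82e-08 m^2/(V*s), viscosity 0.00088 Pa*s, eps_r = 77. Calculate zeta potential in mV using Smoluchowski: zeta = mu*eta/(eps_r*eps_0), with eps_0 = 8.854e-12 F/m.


Smoluchowski equation: zeta = mu * eta / (eps_r * eps_0)
zeta = 1.82e-08 * 0.00088 / (77 * 8.854e-12)
zeta = 0.023492 V = 23.49 mV

23.49


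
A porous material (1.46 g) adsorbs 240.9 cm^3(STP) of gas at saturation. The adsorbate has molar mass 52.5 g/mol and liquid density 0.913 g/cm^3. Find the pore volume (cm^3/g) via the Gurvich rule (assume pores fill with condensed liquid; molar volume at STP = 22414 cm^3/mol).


Moles adsorbed n = V_ads / 22414 = 240.9 / 22414 = 1.074775e-02 mol
Liquid volume V_liq = n * M / rho_liq = 1.074775e-02 * 52.5 / 0.913 = 0.61802 cm^3
Specific pore volume V_pore = V_liq / m_sample = 0.61802 / 1.46
V_pore = 0.4233 cm^3/g

0.4233


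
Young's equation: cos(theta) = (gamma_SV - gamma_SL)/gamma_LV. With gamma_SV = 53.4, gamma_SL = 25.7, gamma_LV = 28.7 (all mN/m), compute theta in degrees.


cos(theta) = (gamma_SV - gamma_SL) / gamma_LV
cos(theta) = (53.4 - 25.7) / 28.7
cos(theta) = 0.965157
theta = arccos(0.965157) = 15.17 degrees

15.17


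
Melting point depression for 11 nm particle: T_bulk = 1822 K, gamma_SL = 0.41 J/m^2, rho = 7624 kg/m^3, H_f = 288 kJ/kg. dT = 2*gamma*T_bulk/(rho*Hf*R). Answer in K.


Radius R = 11/2 = 5.5 nm = 5.5e-09 m
Convert H_f = 288 kJ/kg = 288000 J/kg
dT = 2 * gamma_SL * T_bulk / (rho * H_f * R)
dT = 2 * 0.41 * 1822 / (7624 * 288000 * 5.5e-09)
dT = 123.7 K

123.7


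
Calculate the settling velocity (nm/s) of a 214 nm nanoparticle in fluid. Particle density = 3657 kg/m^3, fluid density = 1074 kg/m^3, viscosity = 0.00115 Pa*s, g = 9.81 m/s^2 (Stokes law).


Radius R = 214/2 nm = 1.07e-07 m
Density difference = 3657 - 1074 = 2583 kg/m^3
v = 2 * R^2 * (rho_p - rho_f) * g / (9 * eta)
v = 2 * (1.07e-07)^2 * 2583 * 9.81 / (9 * 0.00115)
v = 5.60597e-08 m/s = 56.0597 nm/s

56.0597


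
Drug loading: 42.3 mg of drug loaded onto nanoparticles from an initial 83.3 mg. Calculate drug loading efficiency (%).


Drug loading efficiency = (drug loaded / drug initial) * 100
DLE = 42.3 / 83.3 * 100
DLE = 0.5078 * 100
DLE = 50.78%

50.78


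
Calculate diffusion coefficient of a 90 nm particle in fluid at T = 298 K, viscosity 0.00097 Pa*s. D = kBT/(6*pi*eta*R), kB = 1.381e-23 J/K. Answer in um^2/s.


Radius R = 90/2 = 45 nm = 4.5e-08 m
D = kB*T / (6*pi*eta*R)
D = 1.381e-23 * 298 / (6 * pi * 0.00097 * 4.5e-08)
D = 5.00178e-12 m^2/s = 5.002 um^2/s

5.002


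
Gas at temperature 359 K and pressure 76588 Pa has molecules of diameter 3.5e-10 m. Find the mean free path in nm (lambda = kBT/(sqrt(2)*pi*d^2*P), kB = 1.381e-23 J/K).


Mean free path: lambda = kB*T / (sqrt(2) * pi * d^2 * P)
lambda = 1.381e-23 * 359 / (sqrt(2) * pi * (3.5e-10)^2 * 76588)
lambda = 1.1894e-07 m
lambda = 118.94 nm

118.94


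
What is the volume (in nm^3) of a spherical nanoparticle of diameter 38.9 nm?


Radius r = 38.9/2 = 19.45 nm
Volume V = (4/3) * pi * r^3
V = (4/3) * pi * (19.45)^3
V = 30821.05 nm^3

30821.05


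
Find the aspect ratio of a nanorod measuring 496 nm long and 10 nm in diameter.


Aspect ratio AR = length / diameter
AR = 496 / 10
AR = 49.6

49.6


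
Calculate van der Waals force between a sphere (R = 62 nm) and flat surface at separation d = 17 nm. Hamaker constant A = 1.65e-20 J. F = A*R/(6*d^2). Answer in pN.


Convert to SI: R = 62 nm = 6.2e-08 m, d = 17 nm = 1.7e-08 m
F = A * R / (6 * d^2)
F = 1.65e-20 * 6.2e-08 / (6 * (1.7e-08)^2)
F = 5.89965e-13 N = 0.59 pN

0.59


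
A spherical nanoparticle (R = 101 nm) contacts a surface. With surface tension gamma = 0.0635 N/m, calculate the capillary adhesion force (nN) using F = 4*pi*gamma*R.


Convert radius: R = 101 nm = 1.01e-07 m
F = 4 * pi * gamma * R
F = 4 * pi * 0.0635 * 1.01e-07
F = 8.05944e-08 N = 80.5944 nN

80.5944


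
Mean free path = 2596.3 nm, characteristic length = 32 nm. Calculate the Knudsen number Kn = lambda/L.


Knudsen number Kn = lambda / L
Kn = 2596.3 / 32
Kn = 81.1344

81.1344


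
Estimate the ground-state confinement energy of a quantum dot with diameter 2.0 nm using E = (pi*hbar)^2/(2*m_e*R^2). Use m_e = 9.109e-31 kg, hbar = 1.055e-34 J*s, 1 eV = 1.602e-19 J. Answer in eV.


Radius R = 2.0/2 = 1 nm = 1e-09 m
E = (pi * 1.055e-34)^2 / (2 * 9.109e-31 * (1e-09)^2)
E(J) = 6.02981e-20
E = E(J) / 1.602e-19 = 0.3764 eV

0.3764


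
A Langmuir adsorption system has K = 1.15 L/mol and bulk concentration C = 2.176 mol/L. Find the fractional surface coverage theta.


Langmuir isotherm: theta = K*C / (1 + K*C)
K*C = 1.15 * 2.176 = 2.5024
theta = 2.5024 / (1 + 2.5024) = 2.5024 / 3.5024
theta = 0.7145

0.7145


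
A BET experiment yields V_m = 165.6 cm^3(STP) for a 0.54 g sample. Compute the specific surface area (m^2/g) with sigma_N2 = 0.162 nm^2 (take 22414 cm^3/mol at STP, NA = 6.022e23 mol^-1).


Number of moles in monolayer = V_m / 22414 = 165.6 / 22414 = 0.00738824
Number of molecules = moles * NA = 0.00738824 * 6.022e23
SA = molecules * sigma / mass
SA = (165.6 / 22414) * 6.022e23 * 0.162e-18 / 0.54
SA = 1334.8 m^2/g

1334.8


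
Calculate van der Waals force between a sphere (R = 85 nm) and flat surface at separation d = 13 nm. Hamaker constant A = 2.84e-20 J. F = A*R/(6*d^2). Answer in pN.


Convert to SI: R = 85 nm = 8.5e-08 m, d = 13 nm = 1.3e-08 m
F = A * R / (6 * d^2)
F = 2.84e-20 * 8.5e-08 / (6 * (1.3e-08)^2)
F = 2.38067e-12 N = 2.381 pN

2.381


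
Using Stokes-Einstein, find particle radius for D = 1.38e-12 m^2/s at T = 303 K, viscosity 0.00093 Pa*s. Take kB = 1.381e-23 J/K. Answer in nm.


Stokes-Einstein: R = kB*T / (6*pi*eta*D)
R = 1.381e-23 * 303 / (6 * pi * 0.00093 * 1.38e-12)
R = 1.72971e-07 m = 172.97 nm

172.97


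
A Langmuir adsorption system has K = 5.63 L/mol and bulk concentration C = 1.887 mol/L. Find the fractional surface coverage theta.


Langmuir isotherm: theta = K*C / (1 + K*C)
K*C = 5.63 * 1.887 = 10.62381
theta = 10.62381 / (1 + 10.62381) = 10.62381 / 11.62381
theta = 0.914

0.914


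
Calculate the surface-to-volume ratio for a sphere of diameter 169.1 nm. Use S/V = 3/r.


Radius r = 169.1/2 = 84.55 nm
S/V = 3 / r = 3 / 84.55
S/V = 0.0355 nm^-1

0.0355


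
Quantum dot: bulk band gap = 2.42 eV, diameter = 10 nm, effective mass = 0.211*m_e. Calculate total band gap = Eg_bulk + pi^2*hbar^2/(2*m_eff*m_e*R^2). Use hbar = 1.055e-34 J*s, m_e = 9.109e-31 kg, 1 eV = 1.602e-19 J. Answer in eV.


Radius R = 10/2 nm = 5e-09 m
Confinement energy dE = pi^2 * hbar^2 / (2 * m_eff * m_e * R^2)
dE = pi^2 * (1.055e-34)^2 / (2 * 0.211 * 9.109e-31 * (5e-09)^2) J, divided by 1.602e-19 J/eV
dE = 0.0714 eV
Total band gap = E_g(bulk) + dE = 2.42 + 0.0714 = 2.4914 eV

2.4914


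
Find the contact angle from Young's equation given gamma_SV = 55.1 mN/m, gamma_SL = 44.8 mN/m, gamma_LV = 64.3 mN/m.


cos(theta) = (gamma_SV - gamma_SL) / gamma_LV
cos(theta) = (55.1 - 44.8) / 64.3
cos(theta) = 0.160187
theta = arccos(0.160187) = 80.78 degrees

80.78


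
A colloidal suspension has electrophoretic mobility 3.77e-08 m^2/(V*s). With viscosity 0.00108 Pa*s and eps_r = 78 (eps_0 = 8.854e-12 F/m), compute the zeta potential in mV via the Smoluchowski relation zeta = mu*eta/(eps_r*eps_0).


Smoluchowski equation: zeta = mu * eta / (eps_r * eps_0)
zeta = 3.77e-08 * 0.00108 / (78 * 8.854e-12)
zeta = 0.058956 V = 58.96 mV

58.96


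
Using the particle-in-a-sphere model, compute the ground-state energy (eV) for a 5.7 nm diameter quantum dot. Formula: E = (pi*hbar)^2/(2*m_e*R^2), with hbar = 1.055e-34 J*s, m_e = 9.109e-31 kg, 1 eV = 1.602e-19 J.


Radius R = 5.7/2 = 2.85 nm = 2.85e-09 m
E = (pi * 1.055e-34)^2 / (2 * 9.109e-31 * (2.85e-09)^2)
E(J) = 7.42359e-21
E = E(J) / 1.602e-19 = 0.0463 eV

0.0463


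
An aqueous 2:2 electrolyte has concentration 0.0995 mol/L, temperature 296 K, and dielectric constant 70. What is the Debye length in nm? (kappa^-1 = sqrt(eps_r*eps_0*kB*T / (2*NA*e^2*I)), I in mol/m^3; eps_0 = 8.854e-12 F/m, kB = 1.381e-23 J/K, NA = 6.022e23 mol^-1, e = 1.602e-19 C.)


Ionic strength I = 0.0995 * 2^2 * 1000 = 398 mol/m^3
kappa^-1 = sqrt(70 * 8.854e-12 * 1.381e-23 * 296 / (2 * 6.022e23 * (1.602e-19)^2 * 398))
kappa^-1 = 0.454 nm

0.454


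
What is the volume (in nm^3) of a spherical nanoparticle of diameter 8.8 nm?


Radius r = 8.8/2 = 4.4 nm
Volume V = (4/3) * pi * r^3
V = (4/3) * pi * (4.4)^3
V = 356.82 nm^3

356.82


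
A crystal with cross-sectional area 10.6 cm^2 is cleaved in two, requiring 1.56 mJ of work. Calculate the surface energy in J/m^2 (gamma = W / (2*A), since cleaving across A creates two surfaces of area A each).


Convert: A = 10.6 cm^2 = 0.00106 m^2, W = 1.56 mJ = 0.00156 J
Cleaving exposes two faces of area A, so total new surface = 2*A and gamma = W / (2*A)
gamma = 0.00156 / (2 * 0.00106)
gamma = 0.736 J/m^2

0.736


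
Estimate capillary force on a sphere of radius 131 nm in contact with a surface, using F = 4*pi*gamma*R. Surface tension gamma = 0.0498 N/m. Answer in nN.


Convert radius: R = 131 nm = 1.31e-07 m
F = 4 * pi * gamma * R
F = 4 * pi * 0.0498 * 1.31e-07
F = 8.19805e-08 N = 81.9805 nN

81.9805


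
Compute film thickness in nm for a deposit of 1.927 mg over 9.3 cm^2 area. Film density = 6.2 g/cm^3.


Convert: m = 1.927 mg = 1.9270e-06 kg, A = 9.3 cm^2 = 9.3000e-04 m^2, rho = 6.2 g/cm^3 = 6200 kg/m^3
t = m / (A * rho)
t = 1.9270e-06 / (9.3000e-04 * 6200)
t = 3.3420e-07 m = 334.2 nm

334.2


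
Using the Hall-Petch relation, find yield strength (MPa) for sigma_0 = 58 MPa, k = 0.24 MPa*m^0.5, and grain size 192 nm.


d = 192 nm = 1.92e-07 m
sqrt(d) = 0.000438178
Hall-Petch contribution = k / sqrt(d) = 0.24 / 0.000438178 = 547.7 MPa
sigma = sigma_0 + k/sqrt(d) = 58 + 547.7 = 605.7 MPa

605.7


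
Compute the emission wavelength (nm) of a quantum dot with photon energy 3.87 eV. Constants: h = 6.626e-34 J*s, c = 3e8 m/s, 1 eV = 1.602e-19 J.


Convert energy: E = 3.87 eV = 3.87 * 1.602e-19 = 6.19974e-19 J
lambda = h*c / E = 6.626e-34 * 3e8 / 6.19974e-19
lambda = 3.20626e-07 m = 320.6 nm

320.6


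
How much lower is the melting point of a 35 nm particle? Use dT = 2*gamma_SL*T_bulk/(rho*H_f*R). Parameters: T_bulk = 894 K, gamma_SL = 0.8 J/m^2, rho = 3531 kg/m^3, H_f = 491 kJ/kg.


Radius R = 35/2 = 17.5 nm = 1.75e-08 m
Convert H_f = 491 kJ/kg = 491000 J/kg
dT = 2 * gamma_SL * T_bulk / (rho * H_f * R)
dT = 2 * 0.8 * 894 / (3531 * 491000 * 1.75e-08)
dT = 47.1 K

47.1


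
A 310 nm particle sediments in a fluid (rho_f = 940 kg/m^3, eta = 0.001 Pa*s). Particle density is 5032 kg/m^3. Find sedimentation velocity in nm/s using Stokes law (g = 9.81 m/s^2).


Radius R = 310/2 nm = 1.55e-07 m
Density difference = 5032 - 940 = 4092 kg/m^3
v = 2 * R^2 * (rho_p - rho_f) * g / (9 * eta)
v = 2 * (1.55e-07)^2 * 4092 * 9.81 / (9 * 0.001)
v = 2.14316e-07 m/s = 214.3165 nm/s

214.3165


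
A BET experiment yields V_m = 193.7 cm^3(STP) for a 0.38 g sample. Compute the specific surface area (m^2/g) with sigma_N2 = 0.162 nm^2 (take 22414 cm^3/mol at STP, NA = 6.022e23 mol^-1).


Number of moles in monolayer = V_m / 22414 = 193.7 / 22414 = 0.00864192
Number of molecules = moles * NA = 0.00864192 * 6.022e23
SA = molecules * sigma / mass
SA = (193.7 / 22414) * 6.022e23 * 0.162e-18 / 0.38
SA = 2218.6 m^2/g

2218.6


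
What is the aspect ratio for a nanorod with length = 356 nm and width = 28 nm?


Aspect ratio AR = length / diameter
AR = 356 / 28
AR = 12.71

12.71


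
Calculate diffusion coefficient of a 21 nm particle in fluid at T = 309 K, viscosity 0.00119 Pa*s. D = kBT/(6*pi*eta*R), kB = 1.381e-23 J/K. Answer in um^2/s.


Radius R = 21/2 = 10.5 nm = 1.05e-08 m
D = kB*T / (6*pi*eta*R)
D = 1.381e-23 * 309 / (6 * pi * 0.00119 * 1.05e-08)
D = 1.81182e-11 m^2/s = 18.118 um^2/s

18.118


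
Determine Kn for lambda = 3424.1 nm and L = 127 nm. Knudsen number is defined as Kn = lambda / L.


Knudsen number Kn = lambda / L
Kn = 3424.1 / 127
Kn = 26.9614

26.9614


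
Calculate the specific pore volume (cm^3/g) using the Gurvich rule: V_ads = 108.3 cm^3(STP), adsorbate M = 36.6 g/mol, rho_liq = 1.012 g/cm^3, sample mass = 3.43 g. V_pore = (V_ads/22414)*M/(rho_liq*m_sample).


Moles adsorbed n = V_ads / 22414 = 108.3 / 22414 = 4.831802e-03 mol
Liquid volume V_liq = n * M / rho_liq = 4.831802e-03 * 36.6 / 1.012 = 0.17475 cm^3
Specific pore volume V_pore = V_liq / m_sample = 0.17475 / 3.43
V_pore = 0.0509 cm^3/g

0.0509


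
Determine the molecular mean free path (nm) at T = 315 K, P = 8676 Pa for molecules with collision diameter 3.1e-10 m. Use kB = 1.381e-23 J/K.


Mean free path: lambda = kB*T / (sqrt(2) * pi * d^2 * P)
lambda = 1.381e-23 * 315 / (sqrt(2) * pi * (3.1e-10)^2 * 8676)
lambda = 1.17435e-06 m
lambda = 1174.35 nm

1174.35


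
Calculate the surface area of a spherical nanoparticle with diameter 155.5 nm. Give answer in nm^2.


Radius r = 155.5/2 = 77.75 nm
Surface area SA = 4 * pi * r^2
SA = 4 * pi * (77.75)^2
SA = 75964.5 nm^2

75964.5


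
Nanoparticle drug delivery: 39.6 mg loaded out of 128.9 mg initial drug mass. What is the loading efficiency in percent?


Drug loading efficiency = (drug loaded / drug initial) * 100
DLE = 39.6 / 128.9 * 100
DLE = 0.3072 * 100
DLE = 30.72%

30.72


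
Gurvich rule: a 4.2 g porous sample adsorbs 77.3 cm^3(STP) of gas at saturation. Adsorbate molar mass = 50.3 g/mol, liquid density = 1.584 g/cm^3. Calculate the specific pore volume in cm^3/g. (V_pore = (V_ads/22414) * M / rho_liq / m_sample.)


Moles adsorbed n = V_ads / 22414 = 77.3 / 22414 = 3.448737e-03 mol
Liquid volume V_liq = n * M / rho_liq = 3.448737e-03 * 50.3 / 1.584 = 0.10951 cm^3
Specific pore volume V_pore = V_liq / m_sample = 0.10951 / 4.2
V_pore = 0.0261 cm^3/g

0.0261


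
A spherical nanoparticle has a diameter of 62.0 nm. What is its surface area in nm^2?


Radius r = 62.0/2 = 31 nm
Surface area SA = 4 * pi * r^2
SA = 4 * pi * (31)^2
SA = 12076.28 nm^2

12076.28


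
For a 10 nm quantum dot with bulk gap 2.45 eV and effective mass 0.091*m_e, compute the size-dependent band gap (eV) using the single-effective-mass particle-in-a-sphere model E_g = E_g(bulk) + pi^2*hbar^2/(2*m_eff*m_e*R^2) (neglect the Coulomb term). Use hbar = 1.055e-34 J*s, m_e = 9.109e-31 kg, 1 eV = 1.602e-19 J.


Radius R = 10/2 nm = 5e-09 m
Confinement energy dE = pi^2 * hbar^2 / (2 * m_eff * m_e * R^2)
dE = pi^2 * (1.055e-34)^2 / (2 * 0.091 * 9.109e-31 * (5e-09)^2) J, divided by 1.602e-19 J/eV
dE = 0.1654 eV
Total band gap = E_g(bulk) + dE = 2.45 + 0.1654 = 2.6154 eV

2.6154


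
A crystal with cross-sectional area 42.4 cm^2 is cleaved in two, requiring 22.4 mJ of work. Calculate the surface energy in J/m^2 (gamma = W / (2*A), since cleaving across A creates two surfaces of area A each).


Convert: A = 42.4 cm^2 = 0.00424 m^2, W = 22.4 mJ = 0.0224 J
Cleaving exposes two faces of area A, so total new surface = 2*A and gamma = W / (2*A)
gamma = 0.0224 / (2 * 0.00424)
gamma = 2.642 J/m^2

2.642


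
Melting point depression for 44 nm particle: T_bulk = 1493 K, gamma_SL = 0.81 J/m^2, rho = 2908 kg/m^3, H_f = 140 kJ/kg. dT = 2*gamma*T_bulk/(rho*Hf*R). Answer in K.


Radius R = 44/2 = 22 nm = 2.2e-08 m
Convert H_f = 140 kJ/kg = 140000 J/kg
dT = 2 * gamma_SL * T_bulk / (rho * H_f * R)
dT = 2 * 0.81 * 1493 / (2908 * 140000 * 2.2e-08)
dT = 270.0 K

270.0


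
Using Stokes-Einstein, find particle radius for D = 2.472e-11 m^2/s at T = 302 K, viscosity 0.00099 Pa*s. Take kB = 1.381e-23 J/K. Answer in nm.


Stokes-Einstein: R = kB*T / (6*pi*eta*D)
R = 1.381e-23 * 302 / (6 * pi * 0.00099 * 2.472e-11)
R = 9.04099e-09 m = 9.04 nm

9.04


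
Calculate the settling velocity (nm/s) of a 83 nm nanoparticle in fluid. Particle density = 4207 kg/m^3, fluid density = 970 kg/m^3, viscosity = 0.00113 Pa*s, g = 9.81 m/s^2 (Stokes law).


Radius R = 83/2 nm = 4.15e-08 m
Density difference = 4207 - 970 = 3237 kg/m^3
v = 2 * R^2 * (rho_p - rho_f) * g / (9 * eta)
v = 2 * (4.15e-08)^2 * 3237 * 9.81 / (9 * 0.00113)
v = 1.07552e-08 m/s = 10.7552 nm/s

10.7552


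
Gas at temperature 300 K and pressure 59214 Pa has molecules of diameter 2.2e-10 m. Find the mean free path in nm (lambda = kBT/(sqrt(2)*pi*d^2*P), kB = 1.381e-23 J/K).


Mean free path: lambda = kB*T / (sqrt(2) * pi * d^2 * P)
lambda = 1.381e-23 * 300 / (sqrt(2) * pi * (2.2e-10)^2 * 59214)
lambda = 3.25372e-07 m
lambda = 325.37 nm

325.37


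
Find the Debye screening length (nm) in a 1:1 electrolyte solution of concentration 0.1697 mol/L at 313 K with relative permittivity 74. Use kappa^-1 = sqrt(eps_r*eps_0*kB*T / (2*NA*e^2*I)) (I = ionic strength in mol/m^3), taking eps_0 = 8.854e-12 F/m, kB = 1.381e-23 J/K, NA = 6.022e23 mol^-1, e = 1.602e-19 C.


Ionic strength I = 0.1697 * 1^2 * 1000 = 169.7 mol/m^3
kappa^-1 = sqrt(74 * 8.854e-12 * 1.381e-23 * 313 / (2 * 6.022e23 * (1.602e-19)^2 * 169.7))
kappa^-1 = 0.735 nm

0.735


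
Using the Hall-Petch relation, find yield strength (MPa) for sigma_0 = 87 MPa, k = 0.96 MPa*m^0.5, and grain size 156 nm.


d = 156 nm = 1.56e-07 m
sqrt(d) = 0.0003949684
Hall-Petch contribution = k / sqrt(d) = 0.96 / 0.0003949684 = 2430.6 MPa
sigma = sigma_0 + k/sqrt(d) = 87 + 2430.6 = 2517.6 MPa

2517.6


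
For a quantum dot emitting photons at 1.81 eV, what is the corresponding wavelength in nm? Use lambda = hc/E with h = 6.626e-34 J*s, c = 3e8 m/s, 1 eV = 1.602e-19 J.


Convert energy: E = 1.81 eV = 1.81 * 1.602e-19 = 2.89962e-19 J
lambda = h*c / E = 6.626e-34 * 3e8 / 2.89962e-19
lambda = 6.85538e-07 m = 685.5 nm

685.5


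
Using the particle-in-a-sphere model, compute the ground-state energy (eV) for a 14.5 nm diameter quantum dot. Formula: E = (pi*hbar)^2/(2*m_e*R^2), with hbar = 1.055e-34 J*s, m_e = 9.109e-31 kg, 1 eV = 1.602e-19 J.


Radius R = 14.5/2 = 7.25 nm = 7.25e-09 m
E = (pi * 1.055e-34)^2 / (2 * 9.109e-31 * (7.25e-09)^2)
E(J) = 1.14717e-21
E = E(J) / 1.602e-19 = 0.0072 eV

0.0072


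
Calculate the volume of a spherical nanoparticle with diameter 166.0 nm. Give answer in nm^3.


Radius r = 166.0/2 = 83 nm
Volume V = (4/3) * pi * r^3
V = (4/3) * pi * (83)^3
V = 2395095.78 nm^3

2395095.78


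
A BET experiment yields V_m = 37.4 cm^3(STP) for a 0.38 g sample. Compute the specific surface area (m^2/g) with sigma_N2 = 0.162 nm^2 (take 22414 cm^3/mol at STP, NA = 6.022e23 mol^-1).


Number of moles in monolayer = V_m / 22414 = 37.4 / 22414 = 0.0016686
Number of molecules = moles * NA = 0.0016686 * 6.022e23
SA = molecules * sigma / mass
SA = (37.4 / 22414) * 6.022e23 * 0.162e-18 / 0.38
SA = 428.4 m^2/g

428.4


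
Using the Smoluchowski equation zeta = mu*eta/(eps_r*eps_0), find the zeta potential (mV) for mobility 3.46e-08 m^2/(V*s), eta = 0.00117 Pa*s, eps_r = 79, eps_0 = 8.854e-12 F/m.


Smoluchowski equation: zeta = mu * eta / (eps_r * eps_0)
zeta = 3.46e-08 * 0.00117 / (79 * 8.854e-12)
zeta = 0.057876 V = 57.88 mV

57.88


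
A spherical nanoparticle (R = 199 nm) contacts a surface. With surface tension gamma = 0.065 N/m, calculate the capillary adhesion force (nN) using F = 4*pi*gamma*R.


Convert radius: R = 199 nm = 1.99e-07 m
F = 4 * pi * gamma * R
F = 4 * pi * 0.065 * 1.99e-07
F = 1.62546e-07 N = 162.546 nN

162.546


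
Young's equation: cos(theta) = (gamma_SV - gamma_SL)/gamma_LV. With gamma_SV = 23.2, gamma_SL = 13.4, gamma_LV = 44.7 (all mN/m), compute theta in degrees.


cos(theta) = (gamma_SV - gamma_SL) / gamma_LV
cos(theta) = (23.2 - 13.4) / 44.7
cos(theta) = 0.219239
theta = arccos(0.219239) = 77.34 degrees

77.34


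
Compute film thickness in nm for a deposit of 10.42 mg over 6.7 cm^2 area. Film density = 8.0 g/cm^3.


Convert: m = 10.42 mg = 1.0420e-05 kg, A = 6.7 cm^2 = 6.7000e-04 m^2, rho = 8.0 g/cm^3 = 8000 kg/m^3
t = m / (A * rho)
t = 1.0420e-05 / (6.7000e-04 * 8000)
t = 1.9440e-06 m = 1944.0 nm

1944.0


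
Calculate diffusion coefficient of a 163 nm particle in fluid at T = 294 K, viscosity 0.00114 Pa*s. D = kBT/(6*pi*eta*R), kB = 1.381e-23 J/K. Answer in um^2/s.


Radius R = 163/2 = 81.5 nm = 8.15e-08 m
D = kB*T / (6*pi*eta*R)
D = 1.381e-23 * 294 / (6 * pi * 0.00114 * 8.15e-08)
D = 2.31834e-12 m^2/s = 2.318 um^2/s

2.318


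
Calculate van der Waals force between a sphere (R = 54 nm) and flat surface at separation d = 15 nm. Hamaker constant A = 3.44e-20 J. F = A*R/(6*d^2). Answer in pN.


Convert to SI: R = 54 nm = 5.4e-08 m, d = 15 nm = 1.5e-08 m
F = A * R / (6 * d^2)
F = 3.44e-20 * 5.4e-08 / (6 * (1.5e-08)^2)
F = 1.376e-12 N = 1.376 pN

1.376


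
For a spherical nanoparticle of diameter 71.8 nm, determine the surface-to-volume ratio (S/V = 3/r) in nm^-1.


Radius r = 71.8/2 = 35.9 nm
S/V = 3 / r = 3 / 35.9
S/V = 0.0836 nm^-1

0.0836


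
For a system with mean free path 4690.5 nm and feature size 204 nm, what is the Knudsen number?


Knudsen number Kn = lambda / L
Kn = 4690.5 / 204
Kn = 22.9926

22.9926


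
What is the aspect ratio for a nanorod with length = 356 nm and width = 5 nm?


Aspect ratio AR = length / diameter
AR = 356 / 5
AR = 71.2

71.2


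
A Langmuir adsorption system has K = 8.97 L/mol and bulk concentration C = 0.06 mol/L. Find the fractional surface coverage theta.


Langmuir isotherm: theta = K*C / (1 + K*C)
K*C = 8.97 * 0.06 = 0.5382
theta = 0.5382 / (1 + 0.5382) = 0.5382 / 1.5382
theta = 0.3499

0.3499


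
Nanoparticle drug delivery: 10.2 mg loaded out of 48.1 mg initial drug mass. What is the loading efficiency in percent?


Drug loading efficiency = (drug loaded / drug initial) * 100
DLE = 10.2 / 48.1 * 100
DLE = 0.2121 * 100
DLE = 21.21%

21.21


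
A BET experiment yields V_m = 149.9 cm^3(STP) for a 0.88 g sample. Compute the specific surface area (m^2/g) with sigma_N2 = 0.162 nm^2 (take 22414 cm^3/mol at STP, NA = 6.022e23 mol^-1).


Number of moles in monolayer = V_m / 22414 = 149.9 / 22414 = 0.00668778
Number of molecules = moles * NA = 0.00668778 * 6.022e23
SA = molecules * sigma / mass
SA = (149.9 / 22414) * 6.022e23 * 0.162e-18 / 0.88
SA = 741.4 m^2/g

741.4


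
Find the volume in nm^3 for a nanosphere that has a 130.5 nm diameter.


Radius r = 130.5/2 = 65.25 nm
Volume V = (4/3) * pi * r^3
V = (4/3) * pi * (65.25)^3
V = 1163670.86 nm^3

1163670.86


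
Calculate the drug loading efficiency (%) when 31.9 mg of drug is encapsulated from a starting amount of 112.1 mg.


Drug loading efficiency = (drug loaded / drug initial) * 100
DLE = 31.9 / 112.1 * 100
DLE = 0.2846 * 100
DLE = 28.46%

28.46


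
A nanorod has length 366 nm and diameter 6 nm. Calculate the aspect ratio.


Aspect ratio AR = length / diameter
AR = 366 / 6
AR = 61.0

61.0


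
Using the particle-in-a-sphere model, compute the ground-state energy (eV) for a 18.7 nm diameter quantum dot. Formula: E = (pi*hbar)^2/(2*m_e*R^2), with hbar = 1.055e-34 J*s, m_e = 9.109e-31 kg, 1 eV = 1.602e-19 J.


Radius R = 18.7/2 = 9.35 nm = 9.35e-09 m
E = (pi * 1.055e-34)^2 / (2 * 9.109e-31 * (9.35e-09)^2)
E(J) = 6.89733e-22
E = E(J) / 1.602e-19 = 0.0043 eV

0.0043


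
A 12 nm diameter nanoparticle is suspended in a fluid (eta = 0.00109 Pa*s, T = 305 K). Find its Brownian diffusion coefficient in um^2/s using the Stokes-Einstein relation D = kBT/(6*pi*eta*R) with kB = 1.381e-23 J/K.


Radius R = 12/2 = 6 nm = 6e-09 m
D = kB*T / (6*pi*eta*R)
D = 1.381e-23 * 305 / (6 * pi * 0.00109 * 6e-09)
D = 3.41676e-11 m^2/s = 34.168 um^2/s

34.168


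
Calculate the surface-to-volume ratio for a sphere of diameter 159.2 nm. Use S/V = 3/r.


Radius r = 159.2/2 = 79.6 nm
S/V = 3 / r = 3 / 79.6
S/V = 0.0377 nm^-1

0.0377


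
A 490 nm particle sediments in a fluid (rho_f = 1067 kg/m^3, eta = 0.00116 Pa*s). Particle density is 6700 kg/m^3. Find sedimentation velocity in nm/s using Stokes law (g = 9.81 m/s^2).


Radius R = 490/2 nm = 2.45e-07 m
Density difference = 6700 - 1067 = 5633 kg/m^3
v = 2 * R^2 * (rho_p - rho_f) * g / (9 * eta)
v = 2 * (2.45e-07)^2 * 5633 * 9.81 / (9 * 0.00116)
v = 6.35434e-07 m/s = 635.434 nm/s

635.434


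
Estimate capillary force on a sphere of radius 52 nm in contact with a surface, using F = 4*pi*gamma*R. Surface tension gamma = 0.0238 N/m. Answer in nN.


Convert radius: R = 52 nm = 5.2e-08 m
F = 4 * pi * gamma * R
F = 4 * pi * 0.0238 * 5.2e-08
F = 1.55521e-08 N = 15.5521 nN

15.5521


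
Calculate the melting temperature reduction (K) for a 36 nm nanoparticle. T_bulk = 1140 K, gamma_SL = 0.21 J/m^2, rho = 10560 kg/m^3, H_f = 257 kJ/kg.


Radius R = 36/2 = 18 nm = 1.8e-08 m
Convert H_f = 257 kJ/kg = 257000 J/kg
dT = 2 * gamma_SL * T_bulk / (rho * H_f * R)
dT = 2 * 0.21 * 1140 / (10560 * 257000 * 1.8e-08)
dT = 9.8 K

9.8


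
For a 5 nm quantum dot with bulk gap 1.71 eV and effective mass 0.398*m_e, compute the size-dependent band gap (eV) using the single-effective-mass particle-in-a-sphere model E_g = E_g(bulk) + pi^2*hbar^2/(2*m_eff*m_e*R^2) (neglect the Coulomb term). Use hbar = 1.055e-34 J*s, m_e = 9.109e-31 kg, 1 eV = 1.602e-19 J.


Radius R = 5/2 nm = 2.5e-09 m
Confinement energy dE = pi^2 * hbar^2 / (2 * m_eff * m_e * R^2)
dE = pi^2 * (1.055e-34)^2 / (2 * 0.398 * 9.109e-31 * (2.5e-09)^2) J, divided by 1.602e-19 J/eV
dE = 0.1513 eV
Total band gap = E_g(bulk) + dE = 1.71 + 0.1513 = 1.8613 eV

1.8613


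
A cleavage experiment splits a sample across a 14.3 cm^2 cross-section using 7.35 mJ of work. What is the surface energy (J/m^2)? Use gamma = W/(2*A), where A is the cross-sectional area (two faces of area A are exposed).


Convert: A = 14.3 cm^2 = 0.00143 m^2, W = 7.35 mJ = 0.00735 J
Cleaving exposes two faces of area A, so total new surface = 2*A and gamma = W / (2*A)
gamma = 0.00735 / (2 * 0.00143)
gamma = 2.57 J/m^2

2.57


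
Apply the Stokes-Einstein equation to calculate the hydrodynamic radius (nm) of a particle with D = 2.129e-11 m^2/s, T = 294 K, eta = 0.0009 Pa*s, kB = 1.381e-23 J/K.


Stokes-Einstein: R = kB*T / (6*pi*eta*D)
R = 1.381e-23 * 294 / (6 * pi * 0.0009 * 2.129e-11)
R = 1.12414e-08 m = 11.24 nm

11.24


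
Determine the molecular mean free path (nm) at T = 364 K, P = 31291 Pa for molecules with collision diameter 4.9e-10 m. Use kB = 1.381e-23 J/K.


Mean free path: lambda = kB*T / (sqrt(2) * pi * d^2 * P)
lambda = 1.381e-23 * 364 / (sqrt(2) * pi * (4.9e-10)^2 * 31291)
lambda = 1.50598e-07 m
lambda = 150.6 nm

150.6


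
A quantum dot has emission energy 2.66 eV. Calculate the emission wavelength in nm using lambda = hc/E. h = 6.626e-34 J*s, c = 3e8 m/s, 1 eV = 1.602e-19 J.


Convert energy: E = 2.66 eV = 2.66 * 1.602e-19 = 4.26132e-19 J
lambda = h*c / E = 6.626e-34 * 3e8 / 4.26132e-19
lambda = 4.66475e-07 m = 466.5 nm

466.5


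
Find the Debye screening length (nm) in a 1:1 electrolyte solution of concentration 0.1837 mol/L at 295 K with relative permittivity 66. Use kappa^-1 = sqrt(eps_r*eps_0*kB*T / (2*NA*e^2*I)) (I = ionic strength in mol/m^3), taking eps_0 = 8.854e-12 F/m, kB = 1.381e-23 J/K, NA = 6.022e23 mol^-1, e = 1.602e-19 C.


Ionic strength I = 0.1837 * 1^2 * 1000 = 183.7 mol/m^3
kappa^-1 = sqrt(66 * 8.854e-12 * 1.381e-23 * 295 / (2 * 6.022e23 * (1.602e-19)^2 * 183.7))
kappa^-1 = 0.648 nm

0.648


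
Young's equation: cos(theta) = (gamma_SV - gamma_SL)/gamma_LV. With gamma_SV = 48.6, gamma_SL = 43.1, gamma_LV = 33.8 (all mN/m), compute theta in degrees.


cos(theta) = (gamma_SV - gamma_SL) / gamma_LV
cos(theta) = (48.6 - 43.1) / 33.8
cos(theta) = 0.162722
theta = arccos(0.162722) = 80.64 degrees

80.64


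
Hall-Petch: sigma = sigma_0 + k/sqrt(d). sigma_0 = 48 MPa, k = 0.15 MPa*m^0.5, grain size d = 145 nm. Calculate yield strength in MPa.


d = 145 nm = 1.45e-07 m
sqrt(d) = 0.0003807887
Hall-Petch contribution = k / sqrt(d) = 0.15 / 0.0003807887 = 393.9 MPa
sigma = sigma_0 + k/sqrt(d) = 48 + 393.9 = 441.9 MPa

441.9


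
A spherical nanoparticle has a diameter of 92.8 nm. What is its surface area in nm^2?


Radius r = 92.8/2 = 46.4 nm
Surface area SA = 4 * pi * r^2
SA = 4 * pi * (46.4)^2
SA = 27054.89 nm^2

27054.89


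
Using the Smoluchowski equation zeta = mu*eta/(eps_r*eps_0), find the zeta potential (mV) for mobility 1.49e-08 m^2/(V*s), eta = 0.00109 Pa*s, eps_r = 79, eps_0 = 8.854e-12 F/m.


Smoluchowski equation: zeta = mu * eta / (eps_r * eps_0)
zeta = 1.49e-08 * 0.00109 / (79 * 8.854e-12)
zeta = 0.023219 V = 23.22 mV

23.22


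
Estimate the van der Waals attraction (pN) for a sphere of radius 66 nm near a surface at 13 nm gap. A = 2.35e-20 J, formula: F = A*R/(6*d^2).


Convert to SI: R = 66 nm = 6.6e-08 m, d = 13 nm = 1.3e-08 m
F = A * R / (6 * d^2)
F = 2.35e-20 * 6.6e-08 / (6 * (1.3e-08)^2)
F = 1.52959e-12 N = 1.53 pN

1.53


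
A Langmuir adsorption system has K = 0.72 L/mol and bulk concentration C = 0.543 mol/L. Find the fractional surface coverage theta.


Langmuir isotherm: theta = K*C / (1 + K*C)
K*C = 0.72 * 0.543 = 0.39096
theta = 0.39096 / (1 + 0.39096) = 0.39096 / 1.39096
theta = 0.2811

0.2811


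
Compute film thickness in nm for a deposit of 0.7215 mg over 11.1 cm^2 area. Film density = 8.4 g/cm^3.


Convert: m = 0.7215 mg = 7.2150e-07 kg, A = 11.1 cm^2 = 1.1100e-03 m^2, rho = 8.4 g/cm^3 = 8400 kg/m^3
t = m / (A * rho)
t = 7.2150e-07 / (1.1100e-03 * 8400)
t = 7.7381e-08 m = 77.4 nm

77.4


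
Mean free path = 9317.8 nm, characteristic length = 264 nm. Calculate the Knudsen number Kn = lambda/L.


Knudsen number Kn = lambda / L
Kn = 9317.8 / 264
Kn = 35.2947

35.2947


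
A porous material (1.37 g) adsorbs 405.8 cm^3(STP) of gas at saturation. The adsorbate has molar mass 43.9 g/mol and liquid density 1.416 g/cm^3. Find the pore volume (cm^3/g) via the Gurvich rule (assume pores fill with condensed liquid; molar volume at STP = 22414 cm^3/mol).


Moles adsorbed n = V_ads / 22414 = 405.8 / 22414 = 1.810476e-02 mol
Liquid volume V_liq = n * M / rho_liq = 1.810476e-02 * 43.9 / 1.416 = 0.56130 cm^3
Specific pore volume V_pore = V_liq / m_sample = 0.56130 / 1.37
V_pore = 0.4097 cm^3/g

0.4097


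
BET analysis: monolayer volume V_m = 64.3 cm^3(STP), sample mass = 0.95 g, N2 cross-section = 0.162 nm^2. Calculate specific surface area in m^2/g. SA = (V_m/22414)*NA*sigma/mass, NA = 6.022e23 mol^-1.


Number of moles in monolayer = V_m / 22414 = 64.3 / 22414 = 0.00286874
Number of molecules = moles * NA = 0.00286874 * 6.022e23
SA = molecules * sigma / mass
SA = (64.3 / 22414) * 6.022e23 * 0.162e-18 / 0.95
SA = 294.6 m^2/g

294.6


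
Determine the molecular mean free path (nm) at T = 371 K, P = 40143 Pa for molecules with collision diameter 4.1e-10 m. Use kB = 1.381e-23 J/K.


Mean free path: lambda = kB*T / (sqrt(2) * pi * d^2 * P)
lambda = 1.381e-23 * 371 / (sqrt(2) * pi * (4.1e-10)^2 * 40143)
lambda = 1.70893e-07 m
lambda = 170.89 nm

170.89


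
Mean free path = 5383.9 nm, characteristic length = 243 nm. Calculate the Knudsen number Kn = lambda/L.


Knudsen number Kn = lambda / L
Kn = 5383.9 / 243
Kn = 22.156

22.156


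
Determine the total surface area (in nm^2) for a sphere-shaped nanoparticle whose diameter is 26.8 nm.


Radius r = 26.8/2 = 13.4 nm
Surface area SA = 4 * pi * r^2
SA = 4 * pi * (13.4)^2
SA = 2256.42 nm^2

2256.42


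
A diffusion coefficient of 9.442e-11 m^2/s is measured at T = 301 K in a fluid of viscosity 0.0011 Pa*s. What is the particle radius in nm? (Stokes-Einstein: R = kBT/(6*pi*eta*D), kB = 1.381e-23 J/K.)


Stokes-Einstein: R = kB*T / (6*pi*eta*D)
R = 1.381e-23 * 301 / (6 * pi * 0.0011 * 9.442e-11)
R = 2.12326e-09 m = 2.12 nm

2.12


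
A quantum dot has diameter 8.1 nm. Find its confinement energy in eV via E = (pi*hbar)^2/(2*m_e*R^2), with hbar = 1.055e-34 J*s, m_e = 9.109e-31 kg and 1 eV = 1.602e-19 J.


Radius R = 8.1/2 = 4.05 nm = 4.05e-09 m
E = (pi * 1.055e-34)^2 / (2 * 9.109e-31 * (4.05e-09)^2)
E(J) = 3.67616e-21
E = E(J) / 1.602e-19 = 0.0229 eV

0.0229


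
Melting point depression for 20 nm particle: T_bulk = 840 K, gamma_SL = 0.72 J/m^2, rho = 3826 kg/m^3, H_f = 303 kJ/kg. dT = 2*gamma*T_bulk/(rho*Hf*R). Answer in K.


Radius R = 20/2 = 10 nm = 1e-08 m
Convert H_f = 303 kJ/kg = 303000 J/kg
dT = 2 * gamma_SL * T_bulk / (rho * H_f * R)
dT = 2 * 0.72 * 840 / (3826 * 303000 * 1e-08)
dT = 104.3 K

104.3


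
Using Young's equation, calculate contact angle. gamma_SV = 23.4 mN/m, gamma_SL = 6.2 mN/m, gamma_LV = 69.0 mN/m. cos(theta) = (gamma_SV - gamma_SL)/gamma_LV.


cos(theta) = (gamma_SV - gamma_SL) / gamma_LV
cos(theta) = (23.4 - 6.2) / 69.0
cos(theta) = 0.249275
theta = arccos(0.249275) = 75.57 degrees

75.57


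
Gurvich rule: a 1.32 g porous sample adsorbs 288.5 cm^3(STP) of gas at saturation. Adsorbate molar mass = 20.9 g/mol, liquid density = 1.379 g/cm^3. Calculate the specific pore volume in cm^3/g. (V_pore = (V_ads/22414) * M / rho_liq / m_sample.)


Moles adsorbed n = V_ads / 22414 = 288.5 / 22414 = 1.287142e-02 mol
Liquid volume V_liq = n * M / rho_liq = 1.287142e-02 * 20.9 / 1.379 = 0.19508 cm^3
Specific pore volume V_pore = V_liq / m_sample = 0.19508 / 1.32
V_pore = 0.1478 cm^3/g

0.1478


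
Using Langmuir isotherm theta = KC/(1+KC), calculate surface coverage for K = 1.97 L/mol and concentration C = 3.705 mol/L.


Langmuir isotherm: theta = K*C / (1 + K*C)
K*C = 1.97 * 3.705 = 7.29885
theta = 7.29885 / (1 + 7.29885) = 7.29885 / 8.29885
theta = 0.8795

0.8795


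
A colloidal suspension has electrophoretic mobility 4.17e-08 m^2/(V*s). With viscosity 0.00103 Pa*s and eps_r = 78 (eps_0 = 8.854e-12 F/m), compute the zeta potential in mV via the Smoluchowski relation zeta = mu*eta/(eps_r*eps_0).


Smoluchowski equation: zeta = mu * eta / (eps_r * eps_0)
zeta = 4.17e-08 * 0.00103 / (78 * 8.854e-12)
zeta = 0.062193 V = 62.19 mV

62.19


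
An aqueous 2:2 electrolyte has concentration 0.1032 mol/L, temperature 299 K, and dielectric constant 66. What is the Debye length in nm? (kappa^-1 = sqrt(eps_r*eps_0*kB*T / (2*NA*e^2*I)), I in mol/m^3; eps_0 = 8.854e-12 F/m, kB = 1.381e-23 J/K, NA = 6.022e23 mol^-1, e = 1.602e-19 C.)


Ionic strength I = 0.1032 * 2^2 * 1000 = 412.8 mol/m^3
kappa^-1 = sqrt(66 * 8.854e-12 * 1.381e-23 * 299 / (2 * 6.022e23 * (1.602e-19)^2 * 412.8))
kappa^-1 = 0.435 nm

0.435


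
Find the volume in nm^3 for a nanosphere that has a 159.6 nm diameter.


Radius r = 159.6/2 = 79.8 nm
Volume V = (4/3) * pi * r^3
V = (4/3) * pi * (79.8)^3
V = 2128615.81 nm^3

2128615.81


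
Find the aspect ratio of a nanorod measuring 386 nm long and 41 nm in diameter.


Aspect ratio AR = length / diameter
AR = 386 / 41
AR = 9.41

9.41


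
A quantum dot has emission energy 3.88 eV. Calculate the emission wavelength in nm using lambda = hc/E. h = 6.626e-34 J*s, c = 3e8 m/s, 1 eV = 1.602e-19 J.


Convert energy: E = 3.88 eV = 3.88 * 1.602e-19 = 6.21576e-19 J
lambda = h*c / E = 6.626e-34 * 3e8 / 6.21576e-19
lambda = 3.198e-07 m = 319.8 nm

319.8


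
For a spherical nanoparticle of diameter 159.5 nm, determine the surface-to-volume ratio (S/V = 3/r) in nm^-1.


Radius r = 159.5/2 = 79.75 nm
S/V = 3 / r = 3 / 79.75
S/V = 0.0376 nm^-1

0.0376


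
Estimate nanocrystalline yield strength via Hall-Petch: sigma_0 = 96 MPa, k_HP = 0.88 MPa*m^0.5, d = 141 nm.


d = 141 nm = 1.41e-07 m
sqrt(d) = 0.0003754997
Hall-Petch contribution = k / sqrt(d) = 0.88 / 0.0003754997 = 2343.5 MPa
sigma = sigma_0 + k/sqrt(d) = 96 + 2343.5 = 2439.5 MPa

2439.5


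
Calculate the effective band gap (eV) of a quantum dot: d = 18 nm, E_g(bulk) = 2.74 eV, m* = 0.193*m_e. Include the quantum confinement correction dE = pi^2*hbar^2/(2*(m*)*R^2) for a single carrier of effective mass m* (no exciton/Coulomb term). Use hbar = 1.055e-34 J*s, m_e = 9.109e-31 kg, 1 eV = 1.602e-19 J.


Radius R = 18/2 nm = 9e-09 m
Confinement energy dE = pi^2 * hbar^2 / (2 * m_eff * m_e * R^2)
dE = pi^2 * (1.055e-34)^2 / (2 * 0.193 * 9.109e-31 * (9e-09)^2) J, divided by 1.602e-19 J/eV
dE = 0.0241 eV
Total band gap = E_g(bulk) + dE = 2.74 + 0.0241 = 2.7641 eV

2.7641


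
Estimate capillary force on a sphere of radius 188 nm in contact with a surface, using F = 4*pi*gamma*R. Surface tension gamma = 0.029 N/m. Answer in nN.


Convert radius: R = 188 nm = 1.88e-07 m
F = 4 * pi * gamma * R
F = 4 * pi * 0.029 * 1.88e-07
F = 6.85119e-08 N = 68.5119 nN

68.5119


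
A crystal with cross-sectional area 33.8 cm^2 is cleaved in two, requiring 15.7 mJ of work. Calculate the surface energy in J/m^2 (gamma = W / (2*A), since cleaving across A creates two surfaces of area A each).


Convert: A = 33.8 cm^2 = 0.00338 m^2, W = 15.7 mJ = 0.0157 J
Cleaving exposes two faces of area A, so total new surface = 2*A and gamma = W / (2*A)
gamma = 0.0157 / (2 * 0.00338)
gamma = 2.322 J/m^2

2.322


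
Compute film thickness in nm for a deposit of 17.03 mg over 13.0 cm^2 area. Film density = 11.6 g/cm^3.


Convert: m = 17.03 mg = 1.7030e-05 kg, A = 13.0 cm^2 = 1.3000e-03 m^2, rho = 11.6 g/cm^3 = 11600 kg/m^3
t = m / (A * rho)
t = 1.7030e-05 / (1.3000e-03 * 11600)
t = 1.1293e-06 m = 1129.3 nm

1129.3


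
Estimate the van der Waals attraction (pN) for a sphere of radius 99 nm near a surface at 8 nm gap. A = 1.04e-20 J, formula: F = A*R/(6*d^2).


Convert to SI: R = 99 nm = 9.9e-08 m, d = 8 nm = 8e-09 m
F = A * R / (6 * d^2)
F = 1.04e-20 * 9.9e-08 / (6 * (8e-09)^2)
F = 2.68125e-12 N = 2.681 pN

2.681


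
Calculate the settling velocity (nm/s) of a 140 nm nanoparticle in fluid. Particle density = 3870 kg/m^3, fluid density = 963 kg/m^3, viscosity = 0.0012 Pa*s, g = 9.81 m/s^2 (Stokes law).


Radius R = 140/2 nm = 7e-08 m
Density difference = 3870 - 963 = 2907 kg/m^3
v = 2 * R^2 * (rho_p - rho_f) * g / (9 * eta)
v = 2 * (7e-08)^2 * 2907 * 9.81 / (9 * 0.0012)
v = 2.58771e-08 m/s = 25.8771 nm/s

25.8771


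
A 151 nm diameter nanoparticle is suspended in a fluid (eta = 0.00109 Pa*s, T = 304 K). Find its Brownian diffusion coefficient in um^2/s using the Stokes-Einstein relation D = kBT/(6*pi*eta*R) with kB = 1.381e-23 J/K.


Radius R = 151/2 = 75.5 nm = 7.55e-08 m
D = kB*T / (6*pi*eta*R)
D = 1.381e-23 * 304 / (6 * pi * 0.00109 * 7.55e-08)
D = 2.7064e-12 m^2/s = 2.706 um^2/s

2.706


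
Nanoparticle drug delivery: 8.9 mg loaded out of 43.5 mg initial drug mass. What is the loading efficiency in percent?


Drug loading efficiency = (drug loaded / drug initial) * 100
DLE = 8.9 / 43.5 * 100
DLE = 0.2046 * 100
DLE = 20.46%

20.46


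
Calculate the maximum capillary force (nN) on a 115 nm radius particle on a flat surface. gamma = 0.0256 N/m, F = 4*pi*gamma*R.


Convert radius: R = 115 nm = 1.15e-07 m
F = 4 * pi * gamma * R
F = 4 * pi * 0.0256 * 1.15e-07
F = 3.69954e-08 N = 36.9954 nN

36.9954


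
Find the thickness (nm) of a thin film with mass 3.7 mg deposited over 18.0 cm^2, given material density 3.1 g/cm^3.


Convert: m = 3.7 mg = 3.7000e-06 kg, A = 18.0 cm^2 = 1.8000e-03 m^2, rho = 3.1 g/cm^3 = 3100 kg/m^3
t = m / (A * rho)
t = 3.7000e-06 / (1.8000e-03 * 3100)
t = 6.6308e-07 m = 663.1 nm

663.1
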